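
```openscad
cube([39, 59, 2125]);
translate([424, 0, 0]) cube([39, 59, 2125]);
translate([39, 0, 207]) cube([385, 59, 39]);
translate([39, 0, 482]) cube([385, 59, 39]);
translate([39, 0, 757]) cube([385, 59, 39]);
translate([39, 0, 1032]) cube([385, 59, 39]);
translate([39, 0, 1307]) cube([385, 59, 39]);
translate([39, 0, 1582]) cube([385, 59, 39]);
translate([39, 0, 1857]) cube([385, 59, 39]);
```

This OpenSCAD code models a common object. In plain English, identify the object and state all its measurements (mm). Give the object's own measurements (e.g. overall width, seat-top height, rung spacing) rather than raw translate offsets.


A straight ladder. Two 39×59 mm vertical rails, 2125 mm tall, stand 463 mm apart (outside-to-outside) with their front faces coplanar on the −y side. 7 rungs, each 59 mm deep and 39 mm tall, span between the inner faces of the rails, front faces flush with the rails. The lowest rung's underside is at z = 207 mm and rungs are spaced 275 mm apart (underside to underside).


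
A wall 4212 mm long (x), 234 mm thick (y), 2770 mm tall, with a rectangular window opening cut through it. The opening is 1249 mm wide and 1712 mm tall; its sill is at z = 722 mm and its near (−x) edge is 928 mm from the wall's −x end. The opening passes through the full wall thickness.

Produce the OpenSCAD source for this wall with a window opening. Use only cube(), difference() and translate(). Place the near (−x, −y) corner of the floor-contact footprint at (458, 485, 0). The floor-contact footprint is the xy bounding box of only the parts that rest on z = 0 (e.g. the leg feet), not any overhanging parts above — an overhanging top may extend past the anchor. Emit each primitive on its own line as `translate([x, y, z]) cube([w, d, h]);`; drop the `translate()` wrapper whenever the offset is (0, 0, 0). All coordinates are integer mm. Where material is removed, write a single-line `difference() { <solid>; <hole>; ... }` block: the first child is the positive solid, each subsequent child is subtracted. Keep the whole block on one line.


difference() { translate([458, 485, 0]) cube([4212, 234, 2770]); translate([1386, 485, 722]) cube([1249, 234, 1712]); }


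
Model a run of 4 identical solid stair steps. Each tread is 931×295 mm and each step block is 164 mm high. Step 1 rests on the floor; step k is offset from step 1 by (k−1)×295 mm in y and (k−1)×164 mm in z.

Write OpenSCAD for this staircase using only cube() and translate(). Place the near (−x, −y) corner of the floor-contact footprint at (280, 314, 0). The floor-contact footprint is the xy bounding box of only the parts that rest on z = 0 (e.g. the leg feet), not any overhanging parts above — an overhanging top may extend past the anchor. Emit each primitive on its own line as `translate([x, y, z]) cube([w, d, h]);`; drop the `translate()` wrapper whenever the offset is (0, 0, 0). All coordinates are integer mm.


translate([280, 314, 0]) cube([931, 295, 164]);
translate([280, 609, 164]) cube([931, 295, 164]);
translate([280, 904, 328]) cube([931, 295, 164]);
translate([280, 1199, 492]) cube([931, 295, 164]);


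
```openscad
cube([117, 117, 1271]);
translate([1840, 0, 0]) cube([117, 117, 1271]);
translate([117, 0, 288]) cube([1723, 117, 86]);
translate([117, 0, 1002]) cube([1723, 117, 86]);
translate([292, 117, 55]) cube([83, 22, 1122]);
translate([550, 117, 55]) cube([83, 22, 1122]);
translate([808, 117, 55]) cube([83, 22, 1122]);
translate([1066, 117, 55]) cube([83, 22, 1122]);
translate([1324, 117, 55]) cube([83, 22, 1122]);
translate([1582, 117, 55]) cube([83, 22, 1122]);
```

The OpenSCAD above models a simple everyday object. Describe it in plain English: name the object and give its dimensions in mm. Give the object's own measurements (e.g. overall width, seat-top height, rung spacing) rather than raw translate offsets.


A fence section. Two 117×117 mm posts, 1271 mm tall, stand on the floor with a clear span of 1723 mm between their inner faces. Two horizontal rails of 117×86 mm section span the gap between the posts with their undersides at z = 288 mm and z = 1002 mm, flush with the posts' −y face. 6 pickets, each 83 mm wide, 22 mm thick and 1122 mm tall, are fixed to the +y face of the rails with their bottoms at z = 55 mm, spaced across the span with a 175 mm gap after the −x post and between neighbouring pickets and before the +x post.


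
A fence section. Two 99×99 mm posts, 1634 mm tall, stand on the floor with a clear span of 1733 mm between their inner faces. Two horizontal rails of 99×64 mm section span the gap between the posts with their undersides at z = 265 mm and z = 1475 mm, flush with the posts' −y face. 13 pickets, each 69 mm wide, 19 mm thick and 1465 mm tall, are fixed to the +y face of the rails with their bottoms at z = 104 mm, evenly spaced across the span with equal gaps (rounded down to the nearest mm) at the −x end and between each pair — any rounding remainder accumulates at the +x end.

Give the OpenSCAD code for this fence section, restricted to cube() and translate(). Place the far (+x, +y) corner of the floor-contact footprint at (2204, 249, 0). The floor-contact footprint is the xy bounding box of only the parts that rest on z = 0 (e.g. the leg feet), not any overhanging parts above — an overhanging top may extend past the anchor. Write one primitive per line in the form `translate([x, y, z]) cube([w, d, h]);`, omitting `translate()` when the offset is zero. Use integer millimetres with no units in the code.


translate([273, 150, 0]) cube([99, 99, 1634]);
translate([2105, 150, 0]) cube([99, 99, 1634]);
translate([372, 150, 265]) cube([1733, 99, 64]);
translate([372, 150, 1475]) cube([1733, 99, 64]);
translate([431, 249, 104]) cube([69, 19, 1465]);
translate([559, 249, 104]) cube([69, 19, 1465]);
translate([687, 249, 104]) cube([69, 19, 1465]);
translate([815, 249, 104]) cube([69, 19, 1465]);
translate([943, 249, 104]) cube([69, 19, 1465]);
translate([1071, 249, 104]) cube([69, 19, 1465]);
translate([1199, 249, 104]) cube([69, 19, 1465]);
translate([1327, 249, 104]) cube([69, 19, 1465]);
translate([1455, 249, 104]) cube([69, 19, 1465]);
translate([1583, 249, 104]) cube([69, 19, 1465]);
translate([1711, 249, 104]) cube([69, 19, 1465]);
translate([1839, 249, 104]) cube([69, 19, 1465]);
translate([1967, 249, 104]) cube([69, 19, 1465]);


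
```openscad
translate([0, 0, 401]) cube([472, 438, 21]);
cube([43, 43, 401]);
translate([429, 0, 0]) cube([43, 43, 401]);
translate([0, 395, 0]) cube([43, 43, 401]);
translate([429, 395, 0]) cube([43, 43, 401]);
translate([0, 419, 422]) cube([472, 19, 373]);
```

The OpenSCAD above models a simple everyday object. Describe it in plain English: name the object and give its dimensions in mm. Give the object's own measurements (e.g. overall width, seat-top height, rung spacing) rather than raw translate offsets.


A chair. The seat is a 472×438×21 mm slab with its top at z = 422 mm, on four 43×43 mm corner legs (flush with the seat edges, standing on z = 0). A flat backrest 19 mm thick, 373 mm tall, spans the full seat width and rises from the seat top along its +y edge, rear face flush with the rear of the seat.


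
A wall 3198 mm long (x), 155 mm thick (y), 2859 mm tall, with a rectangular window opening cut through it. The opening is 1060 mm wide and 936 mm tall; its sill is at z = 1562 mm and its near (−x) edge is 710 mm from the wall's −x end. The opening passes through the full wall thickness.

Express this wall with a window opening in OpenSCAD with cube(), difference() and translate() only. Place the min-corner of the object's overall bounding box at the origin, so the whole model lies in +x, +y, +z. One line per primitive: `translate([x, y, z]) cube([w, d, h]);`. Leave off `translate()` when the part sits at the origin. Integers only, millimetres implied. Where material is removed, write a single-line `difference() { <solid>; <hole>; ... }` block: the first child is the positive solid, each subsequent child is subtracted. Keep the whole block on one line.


difference() { cube([3198, 155, 2859]); translate([710, 0, 1562]) cube([1060, 155, 936]); }


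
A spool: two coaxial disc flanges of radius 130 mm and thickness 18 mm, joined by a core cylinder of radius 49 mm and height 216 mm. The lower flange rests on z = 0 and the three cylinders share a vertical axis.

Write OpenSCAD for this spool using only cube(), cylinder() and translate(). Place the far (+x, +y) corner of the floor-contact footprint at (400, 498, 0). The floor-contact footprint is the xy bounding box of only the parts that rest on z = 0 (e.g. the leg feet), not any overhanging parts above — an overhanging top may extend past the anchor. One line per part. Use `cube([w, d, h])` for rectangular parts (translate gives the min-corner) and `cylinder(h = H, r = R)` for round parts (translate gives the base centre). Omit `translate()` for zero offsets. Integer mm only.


translate([270, 368, 0]) cylinder(h = 18, r = 130);
translate([270, 368, 18]) cylinder(h = 216, r = 49);
translate([270, 368, 234]) cylinder(h = 18, r = 130);


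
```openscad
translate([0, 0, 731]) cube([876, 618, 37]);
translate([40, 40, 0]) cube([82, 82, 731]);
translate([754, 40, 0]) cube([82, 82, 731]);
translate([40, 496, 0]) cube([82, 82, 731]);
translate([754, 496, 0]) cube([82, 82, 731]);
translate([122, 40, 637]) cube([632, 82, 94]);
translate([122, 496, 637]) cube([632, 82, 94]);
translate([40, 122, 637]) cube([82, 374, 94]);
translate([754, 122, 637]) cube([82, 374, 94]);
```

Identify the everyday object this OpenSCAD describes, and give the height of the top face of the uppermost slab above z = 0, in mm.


A table. The table height is 768 mm.

A 876×618×37 slab sits at z = 731 on four 82 mm square posts — a table. The top surface is at 731 + 37 = 768 mm.


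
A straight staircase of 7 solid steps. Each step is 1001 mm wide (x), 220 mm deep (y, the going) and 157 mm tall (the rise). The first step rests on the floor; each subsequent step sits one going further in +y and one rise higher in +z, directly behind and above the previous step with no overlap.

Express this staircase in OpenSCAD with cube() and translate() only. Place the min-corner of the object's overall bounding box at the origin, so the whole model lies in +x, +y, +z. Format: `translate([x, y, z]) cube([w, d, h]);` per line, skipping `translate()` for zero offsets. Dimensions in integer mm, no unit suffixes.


cube([1001, 220, 157]);
translate([0, 220, 157]) cube([1001, 220, 157]);
translate([0, 440, 314]) cube([1001, 220, 157]);
translate([0, 660, 471]) cube([1001, 220, 157]);
translate([0, 880, 628]) cube([1001, 220, 157]);
translate([0, 1100, 785]) cube([1001, 220, 157]);
translate([0, 1320, 942]) cube([1001, 220, 157]);


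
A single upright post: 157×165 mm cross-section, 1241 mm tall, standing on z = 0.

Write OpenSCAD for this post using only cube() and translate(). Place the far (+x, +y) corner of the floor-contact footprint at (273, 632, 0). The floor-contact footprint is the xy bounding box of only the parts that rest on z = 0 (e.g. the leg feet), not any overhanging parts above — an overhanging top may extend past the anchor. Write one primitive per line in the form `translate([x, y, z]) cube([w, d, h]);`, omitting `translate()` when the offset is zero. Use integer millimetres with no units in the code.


translate([116, 467, 0]) cube([157, 165, 1241]);


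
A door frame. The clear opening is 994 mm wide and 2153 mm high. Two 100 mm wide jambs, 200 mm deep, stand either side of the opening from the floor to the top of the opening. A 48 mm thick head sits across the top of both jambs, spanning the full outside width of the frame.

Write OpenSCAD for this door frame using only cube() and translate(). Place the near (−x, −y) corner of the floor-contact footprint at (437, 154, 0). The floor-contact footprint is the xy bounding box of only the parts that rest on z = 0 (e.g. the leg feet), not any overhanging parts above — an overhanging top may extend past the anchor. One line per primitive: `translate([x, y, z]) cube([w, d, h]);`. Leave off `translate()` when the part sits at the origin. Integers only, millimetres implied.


translate([437, 154, 0]) cube([100, 200, 2153]);
translate([1531, 154, 0]) cube([100, 200, 2153]);
translate([437, 154, 2153]) cube([1194, 200, 48]);


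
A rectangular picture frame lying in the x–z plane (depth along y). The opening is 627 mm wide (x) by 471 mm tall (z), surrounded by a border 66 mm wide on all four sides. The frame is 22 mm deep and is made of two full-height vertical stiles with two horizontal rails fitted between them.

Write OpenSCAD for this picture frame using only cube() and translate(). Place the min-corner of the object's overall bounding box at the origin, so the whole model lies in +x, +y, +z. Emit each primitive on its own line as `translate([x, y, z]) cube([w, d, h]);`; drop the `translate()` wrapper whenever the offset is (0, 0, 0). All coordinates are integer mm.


cube([66, 22, 603]);
translate([693, 0, 0]) cube([66, 22, 603]);
translate([66, 0, 0]) cube([627, 22, 66]);
translate([66, 0, 537]) cube([627, 22, 66]);


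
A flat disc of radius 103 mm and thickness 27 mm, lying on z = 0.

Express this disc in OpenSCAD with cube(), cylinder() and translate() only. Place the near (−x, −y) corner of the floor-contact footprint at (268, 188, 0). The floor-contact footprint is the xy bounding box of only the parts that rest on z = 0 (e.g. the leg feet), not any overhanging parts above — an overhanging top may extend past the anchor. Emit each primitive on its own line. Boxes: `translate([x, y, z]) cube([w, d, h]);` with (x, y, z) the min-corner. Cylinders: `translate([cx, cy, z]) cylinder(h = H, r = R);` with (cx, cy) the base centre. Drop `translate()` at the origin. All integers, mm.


translate([371, 291, 0]) cylinder(h = 27, r = 103);


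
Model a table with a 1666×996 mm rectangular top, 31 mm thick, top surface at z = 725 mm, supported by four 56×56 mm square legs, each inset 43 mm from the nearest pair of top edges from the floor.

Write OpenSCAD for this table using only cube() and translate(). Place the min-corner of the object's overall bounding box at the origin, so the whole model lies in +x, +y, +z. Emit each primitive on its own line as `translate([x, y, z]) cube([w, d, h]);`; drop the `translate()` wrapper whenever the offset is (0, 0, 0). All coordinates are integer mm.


translate([0, 0, 694]) cube([1666, 996, 31]);
translate([43, 43, 0]) cube([56, 56, 694]);
translate([1567, 43, 0]) cube([56, 56, 694]);
translate([43, 897, 0]) cube([56, 56, 694]);
translate([1567, 897, 0]) cube([56, 56, 694]);


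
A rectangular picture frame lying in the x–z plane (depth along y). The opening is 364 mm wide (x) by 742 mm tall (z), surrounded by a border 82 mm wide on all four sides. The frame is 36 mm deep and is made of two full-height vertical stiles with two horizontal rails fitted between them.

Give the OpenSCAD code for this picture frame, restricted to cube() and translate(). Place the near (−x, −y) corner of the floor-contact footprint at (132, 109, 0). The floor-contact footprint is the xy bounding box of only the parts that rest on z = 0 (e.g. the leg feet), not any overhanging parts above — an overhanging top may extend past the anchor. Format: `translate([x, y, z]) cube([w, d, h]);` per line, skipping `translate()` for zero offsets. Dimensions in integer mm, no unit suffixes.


translate([132, 109, 0]) cube([82, 36, 906]);
translate([578, 109, 0]) cube([82, 36, 906]);
translate([214, 109, 0]) cube([364, 36, 82]);
translate([214, 109, 824]) cube([364, 36, 82]);


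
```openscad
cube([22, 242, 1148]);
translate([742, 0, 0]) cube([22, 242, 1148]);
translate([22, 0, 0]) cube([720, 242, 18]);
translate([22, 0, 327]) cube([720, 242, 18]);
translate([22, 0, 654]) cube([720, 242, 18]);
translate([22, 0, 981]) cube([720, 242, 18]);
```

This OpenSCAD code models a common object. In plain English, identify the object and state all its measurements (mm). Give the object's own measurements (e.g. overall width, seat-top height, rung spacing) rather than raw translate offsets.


An open bookshelf. Two side panels, each 22 mm thick, 242 mm deep and 1148 mm tall, stand 764 mm apart (outside-to-outside). Between them sit 4 shelves, each 18 mm thick and 242 mm deep, spanning the full gap between the sides. The bottom shelf rests on the floor (its underside at z = 0) and the clear gap between one shelf's top and the next shelf's underside is 309 mm.


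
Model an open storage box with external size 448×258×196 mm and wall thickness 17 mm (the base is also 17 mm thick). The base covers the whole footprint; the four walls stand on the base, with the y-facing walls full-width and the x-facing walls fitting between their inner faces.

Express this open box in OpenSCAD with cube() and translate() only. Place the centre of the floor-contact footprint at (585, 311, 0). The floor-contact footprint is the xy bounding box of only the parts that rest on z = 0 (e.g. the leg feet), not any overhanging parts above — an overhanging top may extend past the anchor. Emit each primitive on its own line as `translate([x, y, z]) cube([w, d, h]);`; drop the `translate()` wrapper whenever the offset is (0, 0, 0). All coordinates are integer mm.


translate([361, 182, 0]) cube([448, 258, 17]);
translate([361, 182, 17]) cube([448, 17, 179]);
translate([361, 423, 17]) cube([448, 17, 179]);
translate([361, 199, 17]) cube([17, 224, 179]);
translate([792, 199, 17]) cube([17, 224, 179]);


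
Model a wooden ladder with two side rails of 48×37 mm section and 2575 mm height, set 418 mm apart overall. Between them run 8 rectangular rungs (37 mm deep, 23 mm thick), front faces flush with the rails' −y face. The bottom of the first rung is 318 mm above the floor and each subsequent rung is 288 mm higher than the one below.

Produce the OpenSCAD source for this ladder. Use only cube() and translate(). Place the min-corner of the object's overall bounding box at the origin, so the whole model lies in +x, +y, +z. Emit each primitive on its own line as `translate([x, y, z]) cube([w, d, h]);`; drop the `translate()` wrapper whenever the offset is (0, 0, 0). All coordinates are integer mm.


cube([48, 37, 2575]);
translate([370, 0, 0]) cube([48, 37, 2575]);
translate([48, 0, 318]) cube([322, 37, 23]);
translate([48, 0, 606]) cube([322, 37, 23]);
translate([48, 0, 894]) cube([322, 37, 23]);
translate([48, 0, 1182]) cube([322, 37, 23]);
translate([48, 0, 1470]) cube([322, 37, 23]);
translate([48, 0, 1758]) cube([322, 37, 23]);
translate([48, 0, 2046]) cube([322, 37, 23]);
translate([48, 0, 2334]) cube([322, 37, 23]);


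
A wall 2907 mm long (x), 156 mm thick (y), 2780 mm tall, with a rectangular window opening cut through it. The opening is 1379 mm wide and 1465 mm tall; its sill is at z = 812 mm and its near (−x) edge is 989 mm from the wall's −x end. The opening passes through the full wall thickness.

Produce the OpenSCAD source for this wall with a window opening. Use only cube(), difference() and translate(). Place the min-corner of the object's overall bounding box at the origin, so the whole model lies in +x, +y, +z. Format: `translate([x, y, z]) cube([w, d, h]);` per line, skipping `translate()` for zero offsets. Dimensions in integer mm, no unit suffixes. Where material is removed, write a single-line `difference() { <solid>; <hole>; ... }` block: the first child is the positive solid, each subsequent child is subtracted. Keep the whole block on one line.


difference() { cube([2907, 156, 2780]); translate([989, 0, 812]) cube([1379, 156, 1465]); }


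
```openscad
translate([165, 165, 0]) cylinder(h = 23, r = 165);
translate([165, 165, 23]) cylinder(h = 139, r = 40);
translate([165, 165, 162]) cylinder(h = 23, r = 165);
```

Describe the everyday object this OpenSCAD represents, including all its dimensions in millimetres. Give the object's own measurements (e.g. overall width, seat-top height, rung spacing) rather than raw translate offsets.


A spool: two coaxial disc flanges of radius 165 mm and thickness 23 mm, joined by a core cylinder of radius 40 mm and height 139 mm. The lower flange rests on z = 0 and the three cylinders share a vertical axis.


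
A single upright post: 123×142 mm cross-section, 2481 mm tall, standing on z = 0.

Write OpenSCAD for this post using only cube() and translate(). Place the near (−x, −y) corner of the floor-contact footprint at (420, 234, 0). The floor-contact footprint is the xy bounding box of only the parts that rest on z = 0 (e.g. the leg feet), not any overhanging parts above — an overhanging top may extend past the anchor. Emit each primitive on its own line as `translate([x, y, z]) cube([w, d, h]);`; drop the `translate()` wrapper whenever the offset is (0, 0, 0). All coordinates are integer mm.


translate([420, 234, 0]) cube([123, 142, 2481]);


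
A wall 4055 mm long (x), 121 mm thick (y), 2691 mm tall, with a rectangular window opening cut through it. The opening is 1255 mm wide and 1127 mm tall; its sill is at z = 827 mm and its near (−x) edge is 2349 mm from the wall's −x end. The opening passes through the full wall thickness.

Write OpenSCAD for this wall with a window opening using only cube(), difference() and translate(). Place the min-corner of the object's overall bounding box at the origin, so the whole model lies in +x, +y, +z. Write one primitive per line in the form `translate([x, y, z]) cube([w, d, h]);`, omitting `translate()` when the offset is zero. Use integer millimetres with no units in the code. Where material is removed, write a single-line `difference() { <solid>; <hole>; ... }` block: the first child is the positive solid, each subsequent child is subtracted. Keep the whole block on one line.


difference() { cube([4055, 121, 2691]); translate([2349, 0, 827]) cube([1255, 121, 1127]); }


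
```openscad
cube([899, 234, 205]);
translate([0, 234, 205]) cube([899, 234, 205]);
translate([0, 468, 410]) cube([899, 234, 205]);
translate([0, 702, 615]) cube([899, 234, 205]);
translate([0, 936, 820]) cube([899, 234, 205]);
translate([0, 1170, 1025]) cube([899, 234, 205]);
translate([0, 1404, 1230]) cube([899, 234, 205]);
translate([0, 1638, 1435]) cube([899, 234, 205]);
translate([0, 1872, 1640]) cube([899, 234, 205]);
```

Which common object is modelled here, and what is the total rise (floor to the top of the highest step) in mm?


A staircase. The total rise is 1845 mm.

9 identical blocks, each offset up and back from the previous — a staircase. Each step is 205 mm tall and there are 9 of them, so the total rise is 9 × 205 = 1845 mm.


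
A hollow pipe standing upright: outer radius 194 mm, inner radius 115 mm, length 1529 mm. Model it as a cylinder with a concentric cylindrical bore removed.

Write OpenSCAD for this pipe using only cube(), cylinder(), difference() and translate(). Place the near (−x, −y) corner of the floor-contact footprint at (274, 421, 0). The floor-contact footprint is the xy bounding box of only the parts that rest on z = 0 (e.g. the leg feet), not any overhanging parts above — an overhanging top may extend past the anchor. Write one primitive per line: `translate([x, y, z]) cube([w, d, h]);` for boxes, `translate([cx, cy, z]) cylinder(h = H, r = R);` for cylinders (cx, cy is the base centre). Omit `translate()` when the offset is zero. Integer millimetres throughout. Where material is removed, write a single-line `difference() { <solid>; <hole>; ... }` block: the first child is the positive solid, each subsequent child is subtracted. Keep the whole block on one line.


difference() { translate([468, 615, 0]) cylinder(h = 1529, r = 194); translate([468, 615, 0]) cylinder(h = 1529, r = 115); }


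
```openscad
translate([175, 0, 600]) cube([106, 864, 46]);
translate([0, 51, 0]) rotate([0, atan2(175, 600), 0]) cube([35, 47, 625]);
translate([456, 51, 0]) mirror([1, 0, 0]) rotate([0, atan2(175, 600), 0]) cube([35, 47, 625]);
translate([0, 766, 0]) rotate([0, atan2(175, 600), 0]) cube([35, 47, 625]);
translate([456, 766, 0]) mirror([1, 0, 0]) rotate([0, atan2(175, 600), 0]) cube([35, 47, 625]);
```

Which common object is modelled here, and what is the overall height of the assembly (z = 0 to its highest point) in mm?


A sawhorse. The overall height is 646 mm.

A beam across two mirrored pairs of raked legs — a sawhorse. The beam's underside is at z = 600 (matching the legs' vertical rise in atan2(175, 600)) and the beam is 46 mm tall, so its top is at 600 + 46 = 646 mm. The raked legs top out at the beam's underside, so that is the highest point.


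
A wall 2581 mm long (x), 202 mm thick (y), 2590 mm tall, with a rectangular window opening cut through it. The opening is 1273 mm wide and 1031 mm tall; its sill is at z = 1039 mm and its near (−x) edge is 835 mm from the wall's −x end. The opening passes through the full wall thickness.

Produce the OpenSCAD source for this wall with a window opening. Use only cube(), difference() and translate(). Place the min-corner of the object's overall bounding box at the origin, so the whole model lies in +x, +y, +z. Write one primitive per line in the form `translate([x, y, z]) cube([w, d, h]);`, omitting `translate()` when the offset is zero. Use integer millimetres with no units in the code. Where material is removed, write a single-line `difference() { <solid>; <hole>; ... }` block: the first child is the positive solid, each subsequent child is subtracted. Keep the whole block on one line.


difference() { cube([2581, 202, 2590]); translate([835, 0, 1039]) cube([1273, 202, 1031]); }


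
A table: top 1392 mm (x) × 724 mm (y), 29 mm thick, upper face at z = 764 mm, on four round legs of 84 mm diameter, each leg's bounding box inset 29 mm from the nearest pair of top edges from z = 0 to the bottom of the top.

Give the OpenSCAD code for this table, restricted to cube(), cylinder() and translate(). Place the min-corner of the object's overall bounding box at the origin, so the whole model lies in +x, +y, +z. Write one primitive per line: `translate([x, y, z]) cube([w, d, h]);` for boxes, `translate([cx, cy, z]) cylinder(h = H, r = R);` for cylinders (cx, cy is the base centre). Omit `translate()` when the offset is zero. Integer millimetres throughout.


// leg_h = 764 - 29 = 735
translate([0, 0, 735]) cube([1392, 724, 29]);
translate([71, 71, 0]) cylinder(h = 735, r = 42);
translate([1321, 71, 0]) cylinder(h = 735, r = 42);
translate([71, 653, 0]) cylinder(h = 735, r = 42);
translate([1321, 653, 0]) cylinder(h = 735, r = 42);


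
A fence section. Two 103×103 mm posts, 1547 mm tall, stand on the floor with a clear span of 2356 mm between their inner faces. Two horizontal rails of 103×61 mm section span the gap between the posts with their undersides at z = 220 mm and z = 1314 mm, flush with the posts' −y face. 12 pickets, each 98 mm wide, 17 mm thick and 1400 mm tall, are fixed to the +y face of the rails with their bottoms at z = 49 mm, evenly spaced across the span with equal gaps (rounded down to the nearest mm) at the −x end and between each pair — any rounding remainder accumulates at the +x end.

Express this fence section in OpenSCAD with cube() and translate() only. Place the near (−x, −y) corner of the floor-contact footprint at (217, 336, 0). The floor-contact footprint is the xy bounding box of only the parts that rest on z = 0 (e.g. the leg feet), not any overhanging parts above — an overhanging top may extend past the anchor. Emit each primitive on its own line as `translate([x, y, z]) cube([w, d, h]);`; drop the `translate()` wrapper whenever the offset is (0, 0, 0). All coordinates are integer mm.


translate([217, 336, 0]) cube([103, 103, 1547]);
translate([2676, 336, 0]) cube([103, 103, 1547]);
translate([320, 336, 220]) cube([2356, 103, 61]);
translate([320, 336, 1314]) cube([2356, 103, 61]);
translate([410, 439, 49]) cube([98, 17, 1400]);
translate([598, 439, 49]) cube([98, 17, 1400]);
translate([786, 439, 49]) cube([98, 17, 1400]);
translate([974, 439, 49]) cube([98, 17, 1400]);
translate([1162, 439, 49]) cube([98, 17, 1400]);
translate([1350, 439, 49]) cube([98, 17, 1400]);
translate([1538, 439, 49]) cube([98, 17, 1400]);
translate([1726, 439, 49]) cube([98, 17, 1400]);
translate([1914, 439, 49]) cube([98, 17, 1400]);
translate([2102, 439, 49]) cube([98, 17, 1400]);
translate([2290, 439, 49]) cube([98, 17, 1400]);
translate([2478, 439, 49]) cube([98, 17, 1400]);


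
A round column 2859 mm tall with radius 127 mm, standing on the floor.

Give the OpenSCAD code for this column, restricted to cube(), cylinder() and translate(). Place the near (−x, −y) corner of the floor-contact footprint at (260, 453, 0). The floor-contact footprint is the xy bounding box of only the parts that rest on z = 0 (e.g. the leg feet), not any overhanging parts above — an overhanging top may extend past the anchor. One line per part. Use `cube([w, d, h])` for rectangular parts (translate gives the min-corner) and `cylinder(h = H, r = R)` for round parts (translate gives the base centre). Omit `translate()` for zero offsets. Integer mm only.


translate([387, 580, 0]) cylinder(h = 2859, r = 127);


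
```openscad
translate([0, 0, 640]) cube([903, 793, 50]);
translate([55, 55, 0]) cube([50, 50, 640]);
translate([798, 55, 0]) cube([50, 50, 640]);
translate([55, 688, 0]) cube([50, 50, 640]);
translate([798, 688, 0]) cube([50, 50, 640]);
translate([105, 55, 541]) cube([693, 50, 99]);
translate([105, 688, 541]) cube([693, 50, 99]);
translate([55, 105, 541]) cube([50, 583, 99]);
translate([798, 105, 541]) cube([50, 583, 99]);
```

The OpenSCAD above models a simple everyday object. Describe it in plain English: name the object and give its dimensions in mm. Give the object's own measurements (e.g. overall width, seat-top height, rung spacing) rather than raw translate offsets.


A rectangular dining table. The top is 903×793×50 mm with its upper surface at z = 690 mm. It stands on four 50×50 mm square legs, each inset 55 mm from the nearest pair of top edges, running from the floor to the underside of the top. Four apron rails, 50 mm thick and 99 mm tall, run between adjacent legs with their top edges flush with the underside of the top and their outer faces flush with the legs' outer faces.


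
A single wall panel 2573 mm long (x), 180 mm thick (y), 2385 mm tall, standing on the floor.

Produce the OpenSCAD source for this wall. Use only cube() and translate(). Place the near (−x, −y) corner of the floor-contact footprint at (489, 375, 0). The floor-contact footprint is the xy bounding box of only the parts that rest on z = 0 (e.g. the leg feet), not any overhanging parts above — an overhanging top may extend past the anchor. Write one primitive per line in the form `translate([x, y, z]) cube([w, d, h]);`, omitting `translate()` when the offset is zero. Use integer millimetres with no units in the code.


translate([489, 375, 0]) cube([2573, 180, 2385]);


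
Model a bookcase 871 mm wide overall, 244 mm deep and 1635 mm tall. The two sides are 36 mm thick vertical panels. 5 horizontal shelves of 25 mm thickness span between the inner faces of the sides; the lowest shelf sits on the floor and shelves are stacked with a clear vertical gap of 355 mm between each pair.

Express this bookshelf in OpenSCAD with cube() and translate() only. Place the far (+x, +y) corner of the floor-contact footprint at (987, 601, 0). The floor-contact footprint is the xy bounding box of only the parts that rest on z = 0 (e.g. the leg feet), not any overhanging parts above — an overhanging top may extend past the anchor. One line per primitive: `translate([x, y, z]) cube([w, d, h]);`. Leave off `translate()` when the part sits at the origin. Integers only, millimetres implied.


translate([116, 357, 0]) cube([36, 244, 1635]);
translate([951, 357, 0]) cube([36, 244, 1635]);
translate([152, 357, 0]) cube([799, 244, 25]);
translate([152, 357, 380]) cube([799, 244, 25]);
translate([152, 357, 760]) cube([799, 244, 25]);
translate([152, 357, 1140]) cube([799, 244, 25]);
translate([152, 357, 1520]) cube([799, 244, 25]);


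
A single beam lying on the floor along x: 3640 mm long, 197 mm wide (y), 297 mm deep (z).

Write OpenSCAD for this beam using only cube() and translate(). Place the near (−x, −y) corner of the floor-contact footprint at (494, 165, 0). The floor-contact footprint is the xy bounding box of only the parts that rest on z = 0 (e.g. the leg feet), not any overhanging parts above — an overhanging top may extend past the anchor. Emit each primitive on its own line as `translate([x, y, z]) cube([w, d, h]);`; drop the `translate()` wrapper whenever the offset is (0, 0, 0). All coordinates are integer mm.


translate([494, 165, 0]) cube([3640, 197, 297]);


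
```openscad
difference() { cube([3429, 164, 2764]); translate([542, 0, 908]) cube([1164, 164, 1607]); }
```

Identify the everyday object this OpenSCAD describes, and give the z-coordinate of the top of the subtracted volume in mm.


A wall with a window opening. The window head height is 2515 mm.

A wall with a rectangular opening subtracted — a window. Sill at z = 908, opening 1607 mm tall, so the head is at 908 + 1607 = 2515 mm.


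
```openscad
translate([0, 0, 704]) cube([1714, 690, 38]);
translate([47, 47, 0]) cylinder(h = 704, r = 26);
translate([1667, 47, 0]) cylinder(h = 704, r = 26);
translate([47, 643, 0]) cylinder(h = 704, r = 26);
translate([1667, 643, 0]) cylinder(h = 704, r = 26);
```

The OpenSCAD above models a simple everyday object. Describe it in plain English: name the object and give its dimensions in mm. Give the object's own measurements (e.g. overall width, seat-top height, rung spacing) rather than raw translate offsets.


A table: top 1714 mm (x) × 690 mm (y), 38 mm thick, upper face at z = 742 mm, on four round legs of 52 mm diameter, each leg's bounding box inset 21 mm from the nearest pair of top edges from z = 0 to the bottom of the top.


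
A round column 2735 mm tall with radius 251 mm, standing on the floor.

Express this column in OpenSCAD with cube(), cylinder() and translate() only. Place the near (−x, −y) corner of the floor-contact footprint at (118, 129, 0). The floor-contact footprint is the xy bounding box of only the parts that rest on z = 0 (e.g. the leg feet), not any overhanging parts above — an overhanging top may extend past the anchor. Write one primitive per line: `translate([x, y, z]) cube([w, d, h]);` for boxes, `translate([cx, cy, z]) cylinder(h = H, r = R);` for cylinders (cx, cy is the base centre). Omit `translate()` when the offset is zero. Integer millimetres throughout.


translate([369, 380, 0]) cylinder(h = 2735, r = 251);


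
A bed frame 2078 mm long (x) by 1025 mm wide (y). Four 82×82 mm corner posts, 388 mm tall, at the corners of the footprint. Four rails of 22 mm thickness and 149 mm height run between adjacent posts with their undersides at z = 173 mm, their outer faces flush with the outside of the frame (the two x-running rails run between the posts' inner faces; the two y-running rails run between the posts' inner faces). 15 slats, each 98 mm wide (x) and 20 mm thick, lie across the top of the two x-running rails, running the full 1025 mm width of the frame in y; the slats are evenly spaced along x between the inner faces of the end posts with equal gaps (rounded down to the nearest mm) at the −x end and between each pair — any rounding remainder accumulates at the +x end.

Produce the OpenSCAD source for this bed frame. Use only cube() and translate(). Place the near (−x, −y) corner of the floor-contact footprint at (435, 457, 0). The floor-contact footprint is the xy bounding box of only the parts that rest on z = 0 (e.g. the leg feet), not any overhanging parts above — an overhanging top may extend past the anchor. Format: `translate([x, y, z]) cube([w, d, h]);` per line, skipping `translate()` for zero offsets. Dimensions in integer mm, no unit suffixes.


translate([435, 457, 0]) cube([82, 82, 388]);
translate([435, 1400, 0]) cube([82, 82, 388]);
translate([2431, 457, 0]) cube([82, 82, 388]);
translate([2431, 1400, 0]) cube([82, 82, 388]);
translate([517, 457, 173]) cube([1914, 22, 149]);
translate([517, 1460, 173]) cube([1914, 22, 149]);
translate([435, 539, 173]) cube([22, 861, 149]);
translate([2491, 539, 173]) cube([22, 861, 149]);
translate([544, 457, 322]) cube([98, 1025, 20]);
translate([669, 457, 322]) cube([98, 1025, 20]);
translate([794, 457, 322]) cube([98, 1025, 20]);
translate([919, 457, 322]) cube([98, 1025, 20]);
translate([1044, 457, 322]) cube([98, 1025, 20]);
translate([1169, 457, 322]) cube([98, 1025, 20]);
translate([1294, 457, 322]) cube([98, 1025, 20]);
translate([1419, 457, 322]) cube([98, 1025, 20]);
translate([1544, 457, 322]) cube([98, 1025, 20]);
translate([1669, 457, 322]) cube([98, 1025, 20]);
translate([1794, 457, 322]) cube([98, 1025, 20]);
translate([1919, 457, 322]) cube([98, 1025, 20]);
translate([2044, 457, 322]) cube([98, 1025, 20]);
translate([2169, 457, 322]) cube([98, 1025, 20]);
translate([2294, 457, 322]) cube([98, 1025, 20]);


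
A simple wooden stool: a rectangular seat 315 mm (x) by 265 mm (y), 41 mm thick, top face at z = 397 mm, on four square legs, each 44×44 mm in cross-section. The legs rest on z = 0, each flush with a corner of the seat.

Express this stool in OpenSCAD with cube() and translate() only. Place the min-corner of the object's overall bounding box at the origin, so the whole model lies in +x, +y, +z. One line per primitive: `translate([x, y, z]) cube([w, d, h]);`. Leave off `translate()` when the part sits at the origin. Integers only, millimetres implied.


translate([0, 0, 356]) cube([315, 265, 41]);
cube([44, 44, 356]);
translate([271, 0, 0]) cube([44, 44, 356]);
translate([0, 221, 0]) cube([44, 44, 356]);
translate([271, 221, 0]) cube([44, 44, 356]);


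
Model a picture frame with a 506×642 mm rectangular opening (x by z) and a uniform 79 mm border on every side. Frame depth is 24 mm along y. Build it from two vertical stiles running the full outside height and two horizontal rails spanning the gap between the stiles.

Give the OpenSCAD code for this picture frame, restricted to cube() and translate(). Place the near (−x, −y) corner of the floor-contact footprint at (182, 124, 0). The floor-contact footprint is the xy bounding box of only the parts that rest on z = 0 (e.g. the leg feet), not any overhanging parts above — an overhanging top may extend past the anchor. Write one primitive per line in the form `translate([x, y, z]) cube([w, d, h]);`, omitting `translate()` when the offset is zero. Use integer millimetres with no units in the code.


translate([182, 124, 0]) cube([79, 24, 800]);
translate([767, 124, 0]) cube([79, 24, 800]);
translate([261, 124, 0]) cube([506, 24, 79]);
translate([261, 124, 721]) cube([506, 24, 79]);


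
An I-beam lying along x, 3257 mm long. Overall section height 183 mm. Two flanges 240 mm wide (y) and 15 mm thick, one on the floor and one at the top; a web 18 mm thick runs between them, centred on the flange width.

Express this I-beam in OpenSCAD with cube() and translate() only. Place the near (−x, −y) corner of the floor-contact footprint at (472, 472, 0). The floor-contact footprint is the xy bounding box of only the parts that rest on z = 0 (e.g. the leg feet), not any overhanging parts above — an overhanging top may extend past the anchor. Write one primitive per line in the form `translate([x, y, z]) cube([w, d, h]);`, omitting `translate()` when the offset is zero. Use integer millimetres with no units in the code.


translate([472, 472, 0]) cube([3257, 240, 15]);
translate([472, 583, 15]) cube([3257, 18, 153]);
translate([472, 472, 168]) cube([3257, 240, 15]);


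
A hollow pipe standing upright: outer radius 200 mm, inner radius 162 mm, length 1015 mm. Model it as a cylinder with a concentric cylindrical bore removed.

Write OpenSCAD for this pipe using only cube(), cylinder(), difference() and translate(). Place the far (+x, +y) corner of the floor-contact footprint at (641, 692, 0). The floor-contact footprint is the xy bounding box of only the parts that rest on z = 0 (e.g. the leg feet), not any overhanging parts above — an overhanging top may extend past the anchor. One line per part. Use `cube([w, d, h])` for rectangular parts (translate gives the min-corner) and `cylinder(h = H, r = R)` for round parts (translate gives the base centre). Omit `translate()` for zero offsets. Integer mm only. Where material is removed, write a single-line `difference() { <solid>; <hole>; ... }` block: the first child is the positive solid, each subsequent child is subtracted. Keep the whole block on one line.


difference() { translate([441, 492, 0]) cylinder(h = 1015, r = 200); translate([441, 492, 0]) cylinder(h = 1015, r = 162); }
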